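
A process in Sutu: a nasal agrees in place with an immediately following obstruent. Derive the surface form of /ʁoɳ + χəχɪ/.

[ʁoɴχəχɪ]

The rule targets /ɳ/ (voiced retroflex nasal), which sits before the trigger /χ/ (uvular).
The voiced uvular nasal is [ɴ], so /ɳ/ → [ɴ].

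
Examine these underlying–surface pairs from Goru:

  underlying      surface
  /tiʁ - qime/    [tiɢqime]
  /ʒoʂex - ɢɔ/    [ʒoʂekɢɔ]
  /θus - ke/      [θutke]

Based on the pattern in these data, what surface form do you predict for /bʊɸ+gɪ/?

[bʊpgɪ]

The data show regressive manner assimilation: /ʁ/ → [ɢ] before /q/; /x/ → [k] before /ɢ/; /s/ → [t] before /k/. In each pair only manner changes, matching the following consonant, while place and voice stay constant.
The rule targets /ɸ/ (voiceless bilabial fricative), which sits before the trigger /g/ (stop).
The voiceless bilabial stop is [p], so /ɸ/ → [p].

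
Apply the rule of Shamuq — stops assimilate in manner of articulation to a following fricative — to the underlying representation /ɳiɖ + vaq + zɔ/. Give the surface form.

[ɳiʐvaχzɔ]

/ɖ/ is a voiced retroflex stop. The following trigger /v/ is a fricative, so /ɖ/ must become a fricative as well.
Changing only its manner to fricative gives [ʐ] — the voiced retroflex fricative.
At the second juncture, /q/ likewise becomes [χ] adjacent to /z/.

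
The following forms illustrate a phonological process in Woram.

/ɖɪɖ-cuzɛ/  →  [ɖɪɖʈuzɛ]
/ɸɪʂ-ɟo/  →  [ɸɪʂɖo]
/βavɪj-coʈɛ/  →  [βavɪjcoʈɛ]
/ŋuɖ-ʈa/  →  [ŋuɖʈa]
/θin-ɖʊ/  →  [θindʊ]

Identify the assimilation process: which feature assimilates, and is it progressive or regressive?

Comparing underlying and surface forms, /c/ → [ʈ] is the alternation; the neighbouring /ɖ/ is constant.
The change palatal → retroflex matches the place of the preceding /ɖ/, identifying this as place assimilation.
Manner and voice are unchanged, so the assimilation is partial, not total.
The other alternating forms pattern the same way: /ɟ/ → [ɖ] after /ʂ/ (palatal → retroflex, matching retroflex); /ɖ/ → [d] after /n/ (retroflex → alveolar, matching alveolar) — only place changes, and always toward the preceding segment.
No alternation appears in [βavɪjcoʈɛ], [ŋuɖʈa]: there the adjacent consonants already agree in place (/c/ and /j/ are both palatal; /ʈ/ and /ɖ/ are both retroflex), so these forms are consistent with the same rule.
The trigger is the preceding segment, so the direction is progressive (perseverative).

progressive place assimilation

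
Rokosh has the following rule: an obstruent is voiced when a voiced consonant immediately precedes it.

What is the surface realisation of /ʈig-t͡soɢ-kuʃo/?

The rule targets /t͡s/ (voiceless alveolar affricate), which sits after the trigger /g/ (voiced).
Changing only its voicing to voiced gives [d͡z] — the voiced alveolar affricate.
The same rule applies at the second boundary: /k/ → [g] next to /ɢ/.

[ʈigd͡zoɢguʃo]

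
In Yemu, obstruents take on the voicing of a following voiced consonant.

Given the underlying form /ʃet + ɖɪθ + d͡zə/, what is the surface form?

[ʃedɖɪðd͡zə]

The rule targets /t/ (voiceless alveolar stop), which sits before the trigger /ɖ/ (voiced).
The voiced alveolar stop is [d], so /t/ → [d].
The same rule applies at the second boundary: /θ/ → [ð] next to /d͡z/.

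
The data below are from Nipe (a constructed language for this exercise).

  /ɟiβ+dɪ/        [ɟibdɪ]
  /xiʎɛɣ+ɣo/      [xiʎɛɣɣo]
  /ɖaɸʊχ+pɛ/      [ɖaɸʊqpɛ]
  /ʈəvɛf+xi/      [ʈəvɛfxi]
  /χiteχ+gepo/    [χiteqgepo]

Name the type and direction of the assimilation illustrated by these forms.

regressive manner assimilation

The segment that alternates is /β/, which surfaces as [b] when adjacent to /d/.
The change fricative → stop matches the manner of the following /d/, identifying this as manner assimilation.
Place and voice are unchanged, so the assimilation is partial, not total.
The other alternating forms pattern the same way: /χ/ → [q] before /p/ (fricative → stop, matching a stop); /χ/ → [q] before /g/ (fricative → stop, matching a stop) — only manner changes, and always toward the following segment.
No alternation appears in [xiʎɛɣɣo], [ʈəvɛfxi]: there the adjacent consonants already agree in manner (/ɣ/ and /ɣ/ are both fricatives; /f/ and /x/ are both fricatives), so these forms are consistent with the same rule.
Since the segment that changes precedes the conditioning segment, the assimilation is regressive.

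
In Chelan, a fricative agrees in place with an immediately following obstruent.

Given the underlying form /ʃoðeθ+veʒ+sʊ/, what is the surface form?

/θ/ is a voiceless dental fricative. The following trigger /v/ is labiodental, so /θ/ must become labiodental as well.
The voiceless labiodental fricative is [f], so /θ/ → [f].
The same rule applies at the second boundary: /ʒ/ → [z] next to /s/.

[ʃoðefvezsʊ]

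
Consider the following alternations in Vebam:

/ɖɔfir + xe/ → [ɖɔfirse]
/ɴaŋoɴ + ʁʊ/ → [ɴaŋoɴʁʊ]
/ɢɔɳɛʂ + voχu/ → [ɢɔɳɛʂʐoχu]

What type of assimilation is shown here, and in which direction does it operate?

Comparing underlying and surface forms, /x/ → [s] is the alternation; the neighbouring /r/ is constant.
The change velar → alveolar matches the place of the preceding /r/, identifying this as place assimilation.
Manner and voice are unchanged, so the assimilation is partial, not total.
The same holds elsewhere in the data: /v/ → [ʐ] after /ʂ/ (labiodental → retroflex, matching retroflex) — only place changes, and always toward the preceding segment.
No alternation appears in [ɴaŋoɴʁʊ]: there the adjacent consonants already agree in place (/ʁ/ and /ɴ/ are both uvular), so this form is consistent with the same rule.
The trigger is the preceding segment, so the direction is progressive (perseverative).

progressive place assimilation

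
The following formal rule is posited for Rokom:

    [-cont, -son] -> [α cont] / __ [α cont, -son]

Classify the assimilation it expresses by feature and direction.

regressive manner assimilation

The rule copies [cont] (continuancy) from the environment onto the target stops; since [±cont] encodes the stop/fricative manner contrast, the assimilating dimension is manner.
The conditioning segment sits to the right of the focus bar, meaning the trigger follows the segment that changes — regressive assimilation.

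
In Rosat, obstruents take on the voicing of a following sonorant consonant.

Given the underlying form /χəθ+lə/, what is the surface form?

[χəðlə]

The rule targets /θ/ (voiceless dental fricative), which sits before the trigger /l/ (voiced).
Changing only its voicing to voiced gives [ð] — the voiced dental fricative.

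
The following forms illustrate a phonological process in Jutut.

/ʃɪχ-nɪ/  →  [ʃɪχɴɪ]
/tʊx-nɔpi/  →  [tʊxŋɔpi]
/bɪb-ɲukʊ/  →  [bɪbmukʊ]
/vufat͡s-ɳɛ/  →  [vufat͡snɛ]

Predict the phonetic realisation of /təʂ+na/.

The data show progressive place assimilation: /n/ → [ɴ] after /χ/; /n/ → [ŋ] after /x/; /ɲ/ → [m] after /b/; /ɳ/ → [n] after /t͡s/. In each pair only place changes, matching the preceding consonant, while manner and voice stay constant.
The rule targets /n/ (voiced alveolar nasal), which sits after the trigger /ʂ/ (retroflex).
A voiced retroflex nasal is [ɳ], so the surface segment is [ɳ].

[təʂɳa]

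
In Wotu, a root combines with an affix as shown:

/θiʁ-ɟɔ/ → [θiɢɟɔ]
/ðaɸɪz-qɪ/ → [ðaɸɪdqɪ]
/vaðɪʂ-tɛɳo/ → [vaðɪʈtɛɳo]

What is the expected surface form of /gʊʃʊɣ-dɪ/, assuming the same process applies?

[gʊʃʊgdɪ]

The data show regressive manner assimilation: /ʁ/ → [ɢ] before /ɟ/; /z/ → [d] before /q/; /ʂ/ → [ʈ] before /t/. In each pair only manner changes, matching the following consonant, while place and voice stay constant.
The rule targets /ɣ/ (voiced velar fricative), which sits before the trigger /d/ (stop).
A voiced velar stop is [g], so the surface segment is [g].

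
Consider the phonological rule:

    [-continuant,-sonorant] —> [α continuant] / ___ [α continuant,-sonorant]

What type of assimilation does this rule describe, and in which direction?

regressive manner assimilation

The shared variable α links the value of [continuant] on the target to that of the neighbouring obstruent. [continuant] distinguishes stops from fricatives — a manner-of-articulation feature — so this is manner assimilation.
Since the environment is written after the underscore, the trigger follows the target; the direction is regressive.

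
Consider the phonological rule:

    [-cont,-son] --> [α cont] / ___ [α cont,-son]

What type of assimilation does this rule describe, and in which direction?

regressive manner assimilation

The rule copies [cont] (continuancy) from the environment onto the target stops; since [±cont] encodes the stop/fricative manner contrast, the assimilating dimension is manner.
The conditioning segment sits to the right of the focus bar, meaning the trigger follows the segment that changes — regressive assimilation.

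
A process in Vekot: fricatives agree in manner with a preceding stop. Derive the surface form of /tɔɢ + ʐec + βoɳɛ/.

[tɔɢɖecboɳɛ]

The rule targets /ʐ/ (voiced retroflex fricative), which sits after the trigger /ɢ/ (stop).
Changing only its manner to stop gives [ɖ] — the voiced retroflex stop.
At the second juncture, /β/ likewise becomes [b] adjacent to /c/.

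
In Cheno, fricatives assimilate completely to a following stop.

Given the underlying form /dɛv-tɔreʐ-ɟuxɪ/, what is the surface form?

[dɛttɔreɟɟuxɪ]

/v/ is the segment targeted by the rule; it sits immediately before /t/, so it assimilates completely and surfaces as [t].
At the second juncture, /ʐ/ likewise becomes [ɟ] adjacent to /ɟ/.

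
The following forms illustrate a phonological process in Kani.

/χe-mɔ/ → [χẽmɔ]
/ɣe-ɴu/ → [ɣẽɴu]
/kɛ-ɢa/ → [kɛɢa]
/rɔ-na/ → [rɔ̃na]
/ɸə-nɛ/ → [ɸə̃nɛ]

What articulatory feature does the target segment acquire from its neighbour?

The vowel /e/ surfaces as nasalised [ẽ] next to the following nasal /m/ — it has acquired the [+nasal] feature of its neighbour.
Likewise in the remaining data: /e/ → [ẽ] before /ɴ/; /ɔ/ → [ɔ̃] before /n/; /ə/ → [ə̃] before /n/ — each time a vowel is nasalised next to a following nasal.
No change occurs in [kɛɢa] because the vowel at the boundary is adjacent to an oral consonant, not a nasal (/ɛ/ next to /ɢ/).

nasality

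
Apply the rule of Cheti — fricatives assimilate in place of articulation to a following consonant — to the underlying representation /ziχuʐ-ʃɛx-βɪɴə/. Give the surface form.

[ziχuʒʃɛɸβɪɴə]

The rule targets /ʐ/ (voiced retroflex fricative), which sits before the trigger /ʃ/ (postalveolar).
Changing only its place to postalveolar gives [ʒ] — the voiced postalveolar fricative.
The same rule applies at the second boundary: /x/ → [ɸ] next to /β/.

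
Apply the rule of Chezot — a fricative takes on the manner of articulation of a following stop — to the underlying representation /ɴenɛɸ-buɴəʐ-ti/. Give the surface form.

[ɴenɛpbuɴəɖti]

The rule targets /ɸ/ (voiceless bilabial fricative), which sits before the trigger /b/ (stop).
The voiceless bilabial stop is [p], so /ɸ/ → [p].
The same rule applies at the second boundary: /ʐ/ → [ɖ] next to /t/.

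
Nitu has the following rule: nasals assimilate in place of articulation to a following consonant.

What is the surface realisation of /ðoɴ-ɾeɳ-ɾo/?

[ðonɾenɾo]

The rule targets /ɴ/ (voiced uvular nasal), which sits before the trigger /ɾ/ (alveolar).
The voiced alveolar nasal is [n], so /ɴ/ → [n].
At the second juncture, /ɳ/ likewise becomes [n] adjacent to /ɾ/.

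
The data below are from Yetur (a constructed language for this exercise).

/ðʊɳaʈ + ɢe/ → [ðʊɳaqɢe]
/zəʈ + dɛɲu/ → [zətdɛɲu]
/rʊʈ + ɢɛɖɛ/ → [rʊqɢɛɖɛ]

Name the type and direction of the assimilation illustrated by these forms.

Underlying /ʈ/ is realised as [q] next to /ɢ/; /ɢ/ itself does not change.
/ʈ/ is retroflex while /ɢ/ is uvular; the output [q] is uvular, matching the trigger — so the feature that spreads is place.
Manner and voice are unchanged, so the assimilation is partial, not total.
The other alternating form patterns the same way: /ʈ/ → [t] before /d/ (retroflex → alveolar, matching alveolar) — only place changes, and always toward the following segment.
Since the segment that changes precedes the conditioning segment, the assimilation is regressive.

regressive place assimilation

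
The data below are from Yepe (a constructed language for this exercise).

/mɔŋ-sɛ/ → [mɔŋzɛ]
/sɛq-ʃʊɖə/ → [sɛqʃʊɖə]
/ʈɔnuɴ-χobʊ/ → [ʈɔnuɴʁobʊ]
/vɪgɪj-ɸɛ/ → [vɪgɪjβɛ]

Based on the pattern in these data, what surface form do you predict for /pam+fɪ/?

The data show progressive voicing assimilation: /s/ → [z] after /ŋ/; /χ/ → [ʁ] after /ɴ/; /ɸ/ → [β] after /j/. In each pair only voicing changes, matching the preceding consonant, while place and manner stay constant.
Nothing changes in [sɛqʃʊɖə]: there the adjacent consonants already agree in voicing (/ʃ/ and /q/ are both voiceless), so this form is consistent with the same rule.
The rule targets /f/ (voiceless labiodental fricative), which sits after the trigger /m/ (voiced).
Changing only its voicing to voiced gives [v] — the voiced labiodental fricative.

[pamvɪ]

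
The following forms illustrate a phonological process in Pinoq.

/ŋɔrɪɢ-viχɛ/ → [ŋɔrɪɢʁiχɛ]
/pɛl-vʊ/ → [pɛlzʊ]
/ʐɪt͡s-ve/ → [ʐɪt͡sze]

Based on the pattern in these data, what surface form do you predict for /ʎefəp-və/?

The data show progressive place assimilation: /v/ → [ʁ] after /ɢ/; /v/ → [z] after /l/; /v/ → [z] after /t͡s/. In each pair only place changes, matching the preceding consonant, while manner and voice stay constant.
/v/ is a voiced labiodental fricative. The preceding trigger /p/ is bilabial, so /v/ must become bilabial as well.
Changing only its place to bilabial gives [β] — the voiced bilabial fricative.

[ʎefəpβə]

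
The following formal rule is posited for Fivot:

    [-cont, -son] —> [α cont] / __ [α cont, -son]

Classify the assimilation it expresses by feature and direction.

The shared variable α links the value of [cont] on the target to that of the neighbouring obstruent. [cont] distinguishes stops from fricatives — a manner-of-articulation feature — so this is manner assimilation.
The conditioning segment sits to the right of the focus bar, meaning the trigger follows the segment that changes — regressive assimilation.

regressive manner assimilation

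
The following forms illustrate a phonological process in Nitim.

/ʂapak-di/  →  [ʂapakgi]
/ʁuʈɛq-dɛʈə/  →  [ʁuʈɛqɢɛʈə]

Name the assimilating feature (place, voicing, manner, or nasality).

Underlying /d/ is realised as [g] next to /k/; /k/ itself does not change.
The change alveolar → velar matches the place of the preceding /k/, identifying this as place assimilation.
The same holds elsewhere in the data: /d/ → [ɢ] after /q/ (alveolar → uvular, matching uvular) — only place changes, and always toward the preceding segment.

place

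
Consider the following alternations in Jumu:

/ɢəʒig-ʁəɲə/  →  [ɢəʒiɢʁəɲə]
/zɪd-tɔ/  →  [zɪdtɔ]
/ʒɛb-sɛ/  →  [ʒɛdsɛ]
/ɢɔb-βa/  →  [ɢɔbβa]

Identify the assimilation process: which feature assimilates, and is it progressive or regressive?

regressive place assimilation

Underlying /g/ is realised as [ɢ] next to /ʁ/; /ʁ/ itself does not change.
/g/ is velar while /ʁ/ is uvular; the output [ɢ] is uvular, matching the trigger — so the feature that spreads is place.
Manner and voice are unchanged, so the assimilation is partial, not total.
The same holds elsewhere in the data: /b/ → [d] before /s/ (bilabial → alveolar, matching alveolar) — only place changes, and always toward the following segment.
Nothing changes in [zɪdtɔ], [ɢɔbβa]: there the adjacent consonants already agree in place (/d/ and /t/ are both alveolar; /b/ and /β/ are both bilabial), so these forms are consistent with the same rule.
Since the segment that changes precedes the conditioning segment, the assimilation is regressive.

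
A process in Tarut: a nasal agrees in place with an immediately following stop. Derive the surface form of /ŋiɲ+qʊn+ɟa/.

The rule targets /ɲ/ (voiced palatal nasal), which sits before the trigger /q/ (uvular).
A voiced uvular nasal is [ɴ], so the surface segment is [ɴ].
The same rule applies at the second boundary: /n/ → [ɲ] next to /ɟ/.

[ŋiɴqʊɲɟa]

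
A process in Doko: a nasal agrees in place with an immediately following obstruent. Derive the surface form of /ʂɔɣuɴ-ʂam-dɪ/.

The rule targets /ɴ/ (voiced uvular nasal), which sits before the trigger /ʂ/ (retroflex).
The voiced retroflex nasal is [ɳ], so /ɴ/ → [ɳ].
The same rule applies at the second boundary: /m/ → [n] next to /d/.

[ʂɔɣuɳʂandɪ]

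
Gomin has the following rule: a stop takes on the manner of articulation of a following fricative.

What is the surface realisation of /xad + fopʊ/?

[xazfopʊ]

/d/ is a voiced alveolar stop. The following trigger /f/ is a fricative, so /d/ must become a fricative as well.
The voiced alveolar fricative is [z], so /d/ → [z].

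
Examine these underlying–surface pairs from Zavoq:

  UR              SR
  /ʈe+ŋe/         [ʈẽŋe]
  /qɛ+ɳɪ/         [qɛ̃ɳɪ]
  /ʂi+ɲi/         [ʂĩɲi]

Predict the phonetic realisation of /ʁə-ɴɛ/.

The data show regressive nasality assimilation (vowel nasalisation): /e/ → [ẽ] before /ŋ/; /ɛ/ → [ɛ̃] before /ɳ/; /i/ → [ĩ] before /ɲ/ — a vowel is nasalised by an immediately following nasal consonant.
The vowel /ə/ is adjacent to the following nasal /ɴ/, so it acquires [+nasal] and surfaces as [ə̃].

[ʁə̃ɴɛ]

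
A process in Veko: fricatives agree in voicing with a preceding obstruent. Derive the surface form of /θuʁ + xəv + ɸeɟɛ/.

[θuʁɣəvβeɟɛ]

/x/ is a voiceless velar fricative. The preceding trigger /ʁ/ is voiced, so /x/ must become voiced as well.
A voiced velar fricative is [ɣ], so the surface segment is [ɣ].
At the second juncture, /ɸ/ likewise becomes [β] adjacent to /v/.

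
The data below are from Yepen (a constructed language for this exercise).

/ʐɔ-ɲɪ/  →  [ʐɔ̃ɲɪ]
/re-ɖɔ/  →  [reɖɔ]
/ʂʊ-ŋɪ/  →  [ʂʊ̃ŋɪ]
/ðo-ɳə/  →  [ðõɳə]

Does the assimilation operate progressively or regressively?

The vowel /ɔ/ surfaces as nasalised [ɔ̃] next to the following nasal /ɲ/ — it has acquired the [+nasal] feature of its neighbour.
Likewise in the remaining data: /ʊ/ → [ʊ̃] before /ŋ/; /o/ → [õ] before /ɳ/ — each time a vowel is nasalised next to a following nasal.
No change occurs in [reɖɔ] because the vowel at the boundary is adjacent to an oral consonant, not a nasal (/e/ next to /ɖ/).
Because the conditioning nasal is to the right of the vowel that changes, the process is regressive (anticipatory).

regressive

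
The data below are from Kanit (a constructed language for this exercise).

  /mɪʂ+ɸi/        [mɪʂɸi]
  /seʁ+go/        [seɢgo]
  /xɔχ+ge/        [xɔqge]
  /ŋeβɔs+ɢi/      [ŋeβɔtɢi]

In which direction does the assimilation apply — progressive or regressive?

regressive

The segment that alternates is /ʁ/, which surfaces as [ɢ] when adjacent to /g/.
/ʁ/ is a fricative while /g/ is a stop; the output [ɢ] is a stop, matching the trigger — so the feature that spreads is manner.
The same holds elsewhere in the data: /χ/ → [q] before /g/ (fricative → stop, matching a stop); /s/ → [t] before /ɢ/ (fricative → stop, matching a stop) — only manner changes, and always toward the following segment.
No alternation appears in [mɪʂɸi]: there the adjacent consonants already agree in manner (/ʂ/ and /ɸ/ are both fricatives), so this form is consistent with the same rule.
The trigger is the following segment, so the direction is regressive (anticipatory).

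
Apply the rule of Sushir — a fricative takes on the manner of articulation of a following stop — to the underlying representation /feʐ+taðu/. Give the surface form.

The rule targets /ʐ/ (voiced retroflex fricative), which sits before the trigger /t/ (stop).
The voiced retroflex stop is [ɖ], so /ʐ/ → [ɖ].

[feɖtaðu]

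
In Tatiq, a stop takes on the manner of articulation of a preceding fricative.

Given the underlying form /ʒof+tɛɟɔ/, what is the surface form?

[ʒofsɛɟɔ]

The rule targets /t/ (voiceless alveolar stop), which sits after the trigger /f/ (fricative).
Changing only its manner to fricative gives [s] — the voiceless alveolar fricative.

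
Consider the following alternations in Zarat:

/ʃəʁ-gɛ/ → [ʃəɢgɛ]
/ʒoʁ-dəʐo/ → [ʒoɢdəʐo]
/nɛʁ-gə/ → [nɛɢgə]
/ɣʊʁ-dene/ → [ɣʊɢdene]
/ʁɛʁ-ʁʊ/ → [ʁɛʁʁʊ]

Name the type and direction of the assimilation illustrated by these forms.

regressive manner assimilation

The segment that alternates is /ʁ/, which surfaces as [ɢ] when adjacent to /g/.
The change fricative → stop matches the manner of the following /g/, identifying this as manner assimilation.
Place and voice are unchanged, so the assimilation is partial, not total.
The same holds elsewhere in the data: /ʁ/ → [ɢ] before /d/ (fricative → stop, matching a stop) — only manner changes, and always toward the following segment.
Nothing changes in [ʁɛʁʁʊ]: there the adjacent consonants already agree in manner (/ʁ/ and /ʁ/ are both fricatives), so this form is consistent with the same rule.
The trigger is the following segment, so the direction is regressive (anticipatory).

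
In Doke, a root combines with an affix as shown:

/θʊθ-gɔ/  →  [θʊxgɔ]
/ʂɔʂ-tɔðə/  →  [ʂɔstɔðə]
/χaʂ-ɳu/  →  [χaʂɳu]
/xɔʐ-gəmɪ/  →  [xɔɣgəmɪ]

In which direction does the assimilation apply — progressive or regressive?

Underlying /θ/ is realised as [x] next to /g/; /g/ itself does not change.
/θ/ is dental while /g/ is velar; the output [x] is velar, matching the trigger — so the feature that spreads is place.
The same holds elsewhere in the data: /ʂ/ → [s] before /t/ (retroflex → alveolar, matching alveolar); /ʐ/ → [ɣ] before /g/ (retroflex → velar, matching velar) — only place changes, and always toward the following segment.
No alternation appears in [χaʂɳu]: there the adjacent consonants already agree in place (/ʂ/ and /ɳ/ are both retroflex), so this form is consistent with the same rule.
The trigger is the following segment, so the direction is regressive (anticipatory).

regressive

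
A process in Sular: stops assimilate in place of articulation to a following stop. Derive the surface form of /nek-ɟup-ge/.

[necɟukge]

The rule targets /k/ (voiceless velar stop), which sits before the trigger /ɟ/ (palatal).
A voiceless palatal stop is [c], so the surface segment is [c].
At the second juncture, /p/ likewise becomes [k] adjacent to /g/.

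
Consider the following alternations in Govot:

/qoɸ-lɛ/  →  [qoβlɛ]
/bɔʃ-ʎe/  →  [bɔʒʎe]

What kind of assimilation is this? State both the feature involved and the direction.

regressive voicing assimilation

The segment that alternates is /ɸ/, which surfaces as [β] when adjacent to /l/.
/ɸ/ is voiceless while /l/ is voiced; the output [β] is voiced, matching the trigger — so the feature that spreads is voicing.
Place and manner are unchanged, so the assimilation is partial, not total.
The other alternating form patterns the same way: /ʃ/ → [ʒ] before /ʎ/ (voiceless → voiced, matching voiced) — only voicing changes, and always toward the following segment.
Since the segment that changes precedes the conditioning segment, the assimilation is regressive.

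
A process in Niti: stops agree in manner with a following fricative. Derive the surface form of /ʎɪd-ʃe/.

/d/ is a voiced alveolar stop. The following trigger /ʃ/ is a fricative, so /d/ must become a fricative as well.
The voiced alveolar fricative is [z], so /d/ → [z].

[ʎɪzʃe]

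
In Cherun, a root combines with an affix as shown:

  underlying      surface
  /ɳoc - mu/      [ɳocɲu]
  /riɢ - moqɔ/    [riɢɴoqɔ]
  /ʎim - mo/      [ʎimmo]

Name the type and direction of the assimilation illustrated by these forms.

progressive place assimilation

The segment that alternates is /m/, which surfaces as [ɲ] when adjacent to /c/.
The change bilabial → palatal matches the place of the preceding /c/, identifying this as place assimilation.
Manner and voice are unchanged, so the assimilation is partial, not total.
The same holds elsewhere in the data: /m/ → [ɴ] after /ɢ/ (bilabial → uvular, matching uvular) — only place changes, and always toward the preceding segment.
No alternation appears in [ʎimmo]: there the adjacent consonants already agree in place (/m/ and /m/ are both bilabial), so this form is consistent with the same rule.
Since the segment that changes follows the conditioning segment, the assimilation is progressive.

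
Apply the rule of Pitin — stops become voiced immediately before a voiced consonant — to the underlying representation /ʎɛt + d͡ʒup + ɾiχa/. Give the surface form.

The rule targets /t/ (voiceless alveolar stop), which sits before the trigger /d͡ʒ/ (voiced).
The voiced alveolar stop is [d], so /t/ → [d].
The same rule applies at the second boundary: /p/ → [b] next to /ɾ/.

[ʎɛdd͡ʒubɾiχa]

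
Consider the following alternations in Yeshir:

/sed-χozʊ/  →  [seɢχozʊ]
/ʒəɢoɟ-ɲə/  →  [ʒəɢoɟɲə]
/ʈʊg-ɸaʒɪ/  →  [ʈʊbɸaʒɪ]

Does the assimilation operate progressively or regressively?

The segment that alternates is /d/, which surfaces as [ɢ] when adjacent to /χ/.
/d/ is alveolar while /χ/ is uvular; the output [ɢ] is uvular, matching the trigger — so the feature that spreads is place.
The other alternating form patterns the same way: /g/ → [b] before /ɸ/ (velar → bilabial, matching bilabial) — only place changes, and always toward the following segment.
No alternation appears in [ʒəɢoɟɲə]: there the adjacent consonants already agree in place (/ɟ/ and /ɲ/ are both palatal), so this form is consistent with the same rule.
Since the segment that changes precedes the conditioning segment, the assimilation is regressive.

regressive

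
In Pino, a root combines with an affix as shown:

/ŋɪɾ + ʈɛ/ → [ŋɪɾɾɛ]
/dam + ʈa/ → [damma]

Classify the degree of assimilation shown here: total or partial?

total assimilation

Underlying /ʈ/ is realised as [ɾ] next to /ɾ/; /ɾ/ itself does not change.
The output [ɾ] is identical to the trigger /ɾ/ — every feature (place, manner, voicing) has been copied — so this is total assimilation.
The remaining alternation confirms this: /ʈ/ → [m] after /m/ — in each case the output is a copy of the preceding consonant.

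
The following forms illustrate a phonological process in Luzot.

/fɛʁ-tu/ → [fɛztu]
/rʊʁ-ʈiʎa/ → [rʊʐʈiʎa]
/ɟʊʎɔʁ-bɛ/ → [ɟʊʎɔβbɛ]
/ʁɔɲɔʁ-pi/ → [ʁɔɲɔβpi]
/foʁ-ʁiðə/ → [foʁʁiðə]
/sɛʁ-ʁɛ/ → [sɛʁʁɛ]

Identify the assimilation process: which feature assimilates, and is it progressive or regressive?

The segment that alternates is /ʁ/, which surfaces as [z] when adjacent to /t/.
/ʁ/ is uvular while /t/ is alveolar; the output [z] is alveolar, matching the trigger — so the feature that spreads is place.
Manner and voice are unchanged, so the assimilation is partial, not total.
Checking the remaining alternations: /ʁ/ → [ʐ] before /ʈ/ (uvular → retroflex, matching retroflex); /ʁ/ → [β] before /b/ (uvular → bilabial, matching bilabial); /ʁ/ → [β] before /p/ (uvular → bilabial, matching bilabial) — only place changes, and always toward the following segment.
Nothing changes in [foʁʁiðə], [sɛʁʁɛ]: there the adjacent consonants already agree in place (/ʁ/ and /ʁ/ are both uvular; /ʁ/ and /ʁ/ are both uvular), so these forms are consistent with the same rule.
The trigger is the following segment, so the direction is regressive (anticipatory).

regressive place assimilation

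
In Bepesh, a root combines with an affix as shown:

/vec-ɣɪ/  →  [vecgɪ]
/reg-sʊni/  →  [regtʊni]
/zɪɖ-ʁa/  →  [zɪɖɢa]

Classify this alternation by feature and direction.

Comparing underlying and surface forms, /ɣ/ → [g] is the alternation; the neighbouring /c/ is constant.
/ɣ/ is a fricative while /c/ is a stop; the output [g] is a stop, matching the trigger — so the feature that spreads is manner.
Place and voice are unchanged, so the assimilation is partial, not total.
Checking the remaining alternations: /s/ → [t] after /g/ (fricative → stop, matching a stop); /ʁ/ → [ɢ] after /ɖ/ (fricative → stop, matching a stop) — only manner changes, and always toward the preceding segment.
The trigger is the preceding segment, so the direction is progressive (perseverative).

progressive manner assimilation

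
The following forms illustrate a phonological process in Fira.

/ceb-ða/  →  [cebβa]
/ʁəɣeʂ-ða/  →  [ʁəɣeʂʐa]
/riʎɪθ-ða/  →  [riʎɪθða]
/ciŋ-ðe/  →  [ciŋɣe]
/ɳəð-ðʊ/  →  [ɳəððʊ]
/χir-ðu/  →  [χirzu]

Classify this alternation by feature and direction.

progressive place assimilation

Underlying /ð/ is realised as [β] next to /b/; /b/ itself does not change.
/ð/ is dental while /b/ is bilabial; the output [β] is bilabial, matching the trigger — so the feature that spreads is place.
Manner and voice are unchanged, so the assimilation is partial, not total.
Checking the remaining alternations: /ð/ → [ʐ] after /ʂ/ (dental → retroflex, matching retroflex); /ð/ → [ɣ] after /ŋ/ (dental → velar, matching velar); /ð/ → [z] after /r/ (dental → alveolar, matching alveolar) — only place changes, and always toward the preceding segment.
No alternation appears in [riʎɪθða], [ɳəððʊ]: there the adjacent consonants already agree in place (/ð/ and /θ/ are both dental; /ð/ and /ð/ are both dental), so these forms are consistent with the same rule.
Since the segment that changes follows the conditioning segment, the assimilation is progressive.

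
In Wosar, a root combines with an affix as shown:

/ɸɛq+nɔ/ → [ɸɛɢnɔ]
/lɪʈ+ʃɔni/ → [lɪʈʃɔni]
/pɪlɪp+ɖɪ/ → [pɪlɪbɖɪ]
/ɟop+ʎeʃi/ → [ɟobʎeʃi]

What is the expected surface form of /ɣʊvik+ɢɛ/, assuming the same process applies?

[ɣʊvigɢɛ]

The data show regressive voicing assimilation: /q/ → [ɢ] before /n/; /p/ → [b] before /ɖ/; /p/ → [b] before /ʎ/. In each pair only voicing changes, matching the following consonant, while place and manner stay constant.
Nothing changes in [lɪʈʃɔni]: there the adjacent consonants already agree in voicing (/ʈ/ and /ʃ/ are both voiceless), so this form is consistent with the same rule.
/k/ is a voiceless velar stop. The following trigger /ɢ/ is voiced, so /k/ must become voiced as well.
A voiced velar stop is [g], so the surface segment is [g].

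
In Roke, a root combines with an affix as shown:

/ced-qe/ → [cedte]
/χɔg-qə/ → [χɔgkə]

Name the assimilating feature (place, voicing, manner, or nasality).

place

Comparing underlying and surface forms, /q/ → [t] is the alternation; the neighbouring /d/ is constant.
/q/ is uvular while /d/ is alveolar; the output [t] is alveolar, matching the trigger — so the feature that spreads is place.
The other alternating form patterns the same way: /q/ → [k] after /g/ (uvular → velar, matching velar) — only place changes, and always toward the preceding segment.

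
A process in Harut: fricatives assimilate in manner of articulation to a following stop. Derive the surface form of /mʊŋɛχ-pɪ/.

[mʊŋɛqpɪ]

The rule targets /χ/ (voiceless uvular fricative), which sits before the trigger /p/ (stop).
A voiceless uvular stop is [q], so the surface segment is [q].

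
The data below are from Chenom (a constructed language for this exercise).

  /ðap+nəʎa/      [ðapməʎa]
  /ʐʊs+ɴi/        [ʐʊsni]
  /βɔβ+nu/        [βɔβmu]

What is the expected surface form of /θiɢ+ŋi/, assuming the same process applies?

The data show progressive place assimilation: /n/ → [m] after /p/; /ɴ/ → [n] after /s/; /n/ → [m] after /β/. In each pair only place changes, matching the preceding consonant, while manner and voice stay constant.
The rule targets /ŋ/ (voiced velar nasal), which sits after the trigger /ɢ/ (uvular).
Changing only its place to uvular gives [ɴ] — the voiced uvular nasal.

[θiɢɴi]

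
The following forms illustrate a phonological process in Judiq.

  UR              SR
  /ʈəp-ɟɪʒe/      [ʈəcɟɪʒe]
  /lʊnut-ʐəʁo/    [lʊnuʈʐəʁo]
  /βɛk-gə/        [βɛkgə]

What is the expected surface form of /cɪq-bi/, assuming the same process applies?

The data show regressive place assimilation: /p/ → [c] before /ɟ/; /t/ → [ʈ] before /ʐ/. In each pair only place changes, matching the following consonant, while manner and voice stay constant.
No alternation appears in [βɛkgə]: there the adjacent consonants already agree in place (/k/ and /g/ are both velar), so this form is consistent with the same rule.
The rule targets /q/ (voiceless uvular stop), which sits before the trigger /b/ (bilabial).
A voiceless bilabial stop is [p], so the surface segment is [p].

[cɪpbi]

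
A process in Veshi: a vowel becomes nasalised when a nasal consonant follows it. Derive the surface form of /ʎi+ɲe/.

[ʎĩɲe]

/i/ sits next to the nasal /ɲ/ and is therefore nasalised to [ĩ].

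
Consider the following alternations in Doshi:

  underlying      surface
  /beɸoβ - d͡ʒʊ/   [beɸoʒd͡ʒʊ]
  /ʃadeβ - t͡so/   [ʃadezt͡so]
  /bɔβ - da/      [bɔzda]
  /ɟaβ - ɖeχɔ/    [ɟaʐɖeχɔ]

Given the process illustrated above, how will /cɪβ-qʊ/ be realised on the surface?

[cɪʁqʊ]

The data show regressive place assimilation: /β/ → [ʒ] before /d͡ʒ/; /β/ → [z] before /t͡s/; /β/ → [z] before /d/; /β/ → [ʐ] before /ɖ/. In each pair only place changes, matching the following consonant, while manner and voice stay constant.
/β/ is a voiced bilabial fricative. The following trigger /q/ is uvular, so /β/ must become uvular as well.
A voiced uvular fricative is [ʁ], so the surface segment is [ʁ].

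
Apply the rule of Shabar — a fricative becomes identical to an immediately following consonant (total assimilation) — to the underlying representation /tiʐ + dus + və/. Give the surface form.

[tidduvvə]

/ʐ/ is the segment targeted by the rule; it sits immediately before /d/, so it assimilates completely and surfaces as [d].
The same rule applies at the second boundary: /s/ → [v] next to /v/.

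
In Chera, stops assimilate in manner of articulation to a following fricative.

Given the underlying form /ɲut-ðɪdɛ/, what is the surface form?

[ɲusðɪdɛ]

/t/ is a voiceless alveolar stop. The following trigger /ð/ is a fricative, so /t/ must become a fricative as well.
A voiceless alveolar fricative is [s], so the surface segment is [s].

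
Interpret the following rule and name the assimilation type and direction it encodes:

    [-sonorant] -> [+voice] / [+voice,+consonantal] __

The target ([-sonorant], obstruents) acquires [+voice] next to a voiced consonant ([+voice,+consonantal]) — it takes on the voicing of its neighbour, so the feature that spreads is voicing.
The conditioning segment sits to the left of the focus bar, meaning the trigger precedes the segment that changes — progressive assimilation.

progressive voicing assimilation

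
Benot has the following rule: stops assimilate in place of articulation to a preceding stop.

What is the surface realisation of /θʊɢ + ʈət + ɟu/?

[θʊɢqətdu]

The rule targets /ʈ/ (voiceless retroflex stop), which sits after the trigger /ɢ/ (uvular).
Changing only its place to uvular gives [q] — the voiceless uvular stop.
The same rule applies at the second boundary: /ɟ/ → [d] next to /t/.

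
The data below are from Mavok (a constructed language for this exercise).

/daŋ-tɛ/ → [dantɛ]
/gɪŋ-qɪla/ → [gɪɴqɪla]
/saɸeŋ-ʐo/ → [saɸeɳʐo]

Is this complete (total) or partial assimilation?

partial assimilation

Comparing underlying and surface forms, /ŋ/ → [n] is the alternation; the neighbouring /t/ is constant.
The change velar → alveolar matches the place of the following /t/, identifying this as place assimilation.
Manner and voice are unchanged, so the assimilation is partial, not total.
The other alternating forms pattern the same way: /ŋ/ → [ɴ] before /q/ (velar → uvular, matching uvular); /ŋ/ → [ɳ] before /ʐ/ (velar → retroflex, matching retroflex) — only place changes, and always toward the following segment.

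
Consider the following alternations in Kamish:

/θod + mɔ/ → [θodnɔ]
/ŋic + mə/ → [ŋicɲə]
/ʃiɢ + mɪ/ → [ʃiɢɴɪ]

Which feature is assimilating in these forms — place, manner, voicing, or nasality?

Underlying /m/ is realised as [n] next to /d/; /d/ itself does not change.
The change bilabial → alveolar matches the place of the preceding /d/, identifying this as place assimilation.
The same holds elsewhere in the data: /m/ → [ɲ] after /c/ (bilabial → palatal, matching palatal); /m/ → [ɴ] after /ɢ/ (bilabial → uvular, matching uvular) — only place changes, and always toward the preceding segment.

place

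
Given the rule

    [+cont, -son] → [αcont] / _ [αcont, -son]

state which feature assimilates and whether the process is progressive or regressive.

The rule copies [cont] (continuancy) from the environment onto the target fricatives; since [±cont] encodes the stop/fricative manner contrast, the assimilating dimension is manner.
Since the environment is written after the underscore, the trigger follows the target; the direction is regressive.

regressive manner assimilation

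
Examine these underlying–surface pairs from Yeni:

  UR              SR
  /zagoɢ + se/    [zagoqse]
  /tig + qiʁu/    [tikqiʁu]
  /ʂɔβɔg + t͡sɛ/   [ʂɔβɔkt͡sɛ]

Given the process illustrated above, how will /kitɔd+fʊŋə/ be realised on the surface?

[kitɔtfʊŋə]

The data show regressive voicing assimilation: /ɢ/ → [q] before /s/; /g/ → [k] before /q/; /g/ → [k] before /t͡s/. In each pair only voicing changes, matching the following consonant, while place and manner stay constant.
/d/ is a voiced alveolar stop. The following trigger /f/ is voiceless, so /d/ must become voiceless as well.
A voiceless alveolar stop is [t], so the surface segment is [t].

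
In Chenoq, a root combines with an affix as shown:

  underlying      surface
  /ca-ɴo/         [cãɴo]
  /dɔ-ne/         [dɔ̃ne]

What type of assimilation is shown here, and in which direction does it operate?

The vowel /a/ surfaces as nasalised [ã] next to the following nasal /ɴ/ — it has acquired the [+nasal] feature of its neighbour.
The other form shows the same pattern: /ɔ/ → [ɔ̃] before /n/ — each time a vowel is nasalised next to a following nasal.
Because the conditioning nasal is to the right of the vowel that changes, the process is regressive (anticipatory).

regressive nasality assimilation (vowel nasalisation)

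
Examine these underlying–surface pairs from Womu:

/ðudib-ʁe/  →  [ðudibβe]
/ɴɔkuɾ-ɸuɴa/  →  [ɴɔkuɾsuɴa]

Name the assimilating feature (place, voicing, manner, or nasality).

place

Comparing underlying and surface forms, /ʁ/ → [β] is the alternation; the neighbouring /b/ is constant.
/ʁ/ is uvular while /b/ is bilabial; the output [β] is bilabial, matching the trigger — so the feature that spreads is place.
Checking the remaining alternation: /ɸ/ → [s] after /ɾ/ (bilabial → alveolar, matching alveolar) — only place changes, and always toward the preceding segment.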